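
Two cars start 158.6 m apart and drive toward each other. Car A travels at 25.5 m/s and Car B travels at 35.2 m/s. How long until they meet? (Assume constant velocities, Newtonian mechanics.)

Combined speed: v_combined = 25.5 + 35.2 = 60.7 m/s
Time to meet: t = d/v_combined = 158.6/60.7 = 2.61 s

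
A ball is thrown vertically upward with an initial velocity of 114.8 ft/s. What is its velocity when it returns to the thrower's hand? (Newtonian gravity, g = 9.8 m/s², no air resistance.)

By conservation of energy (no air resistance), the ball returns to the throw height with the same speed as launch, but directed downward.
|v_ground| = v₀ = 114.8 ft/s
v_ground = 114.8 ft/s (downward)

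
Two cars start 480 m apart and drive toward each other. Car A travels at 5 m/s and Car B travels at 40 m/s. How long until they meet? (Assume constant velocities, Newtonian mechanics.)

Combined speed: v_combined = 5 + 40 = 45 m/s
Time to meet: t = d/v_combined = 480/45 = 10.67 s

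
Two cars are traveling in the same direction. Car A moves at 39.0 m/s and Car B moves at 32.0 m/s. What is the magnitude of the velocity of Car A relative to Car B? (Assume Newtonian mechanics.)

v_rel = |v_A - v_B| = |39.0 - 32.0| = 7.0 m/s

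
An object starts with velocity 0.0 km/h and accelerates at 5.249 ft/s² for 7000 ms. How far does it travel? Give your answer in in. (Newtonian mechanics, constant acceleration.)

v₀ = 0.0 km/h × 0.2777777777777778 = 0.0 m/s
a = 5.249 ft/s² × 0.3048 = 1.5999 m/s²
t = 7000 ms × 0.001 = 7.0 s
d = v₀ × t + ½ × a × t² = 0.0 × 7.0 + 0.5 × 1.5999 × 7.0² = 39.1976 m
d = 39.1976 m / 0.0254 = 1543 in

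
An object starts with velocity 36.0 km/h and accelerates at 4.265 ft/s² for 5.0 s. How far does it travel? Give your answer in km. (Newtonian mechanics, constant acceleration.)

v₀ = 36.0 km/h × 0.2777777777777778 = 10.0 m/s
a = 4.265 ft/s² × 0.3048 = 1.29997 m/s²
d = v₀ × t + ½ × a × t² = 10.0 × 5.0 + 0.5 × 1.29997 × 5.0² = 66.2496 m
d = 66.2496 m / 1000.0 = 0.06625 km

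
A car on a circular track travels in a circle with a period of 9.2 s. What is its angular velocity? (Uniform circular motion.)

ω = 2π/T = 2π/9.2 = 0.683 rad/s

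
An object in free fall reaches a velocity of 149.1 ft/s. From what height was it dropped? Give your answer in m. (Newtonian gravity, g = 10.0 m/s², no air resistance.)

v = 149.1 ft/s × 0.3048 = 45.4457 m/s
h = v² / (2g) = 45.4457² / (2 × 10.0) = 103.3 m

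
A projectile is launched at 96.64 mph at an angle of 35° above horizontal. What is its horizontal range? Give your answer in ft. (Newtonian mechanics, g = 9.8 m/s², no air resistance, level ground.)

v₀ = 96.64 mph × 0.44704 = 43.2019 m/s
R = v₀² × sin(2θ) / g = 43.2019² × sin(2 × 35°) / 9.8 = 1866.4 × 0.939693 / 9.8 = 178.964 m
R = 178.964 m / 0.3048 = 587.2 ft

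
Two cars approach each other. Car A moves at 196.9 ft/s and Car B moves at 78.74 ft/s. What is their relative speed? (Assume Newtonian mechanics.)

v_rel = v_A + v_B = 196.9 + 78.74 = 275.64 ft/s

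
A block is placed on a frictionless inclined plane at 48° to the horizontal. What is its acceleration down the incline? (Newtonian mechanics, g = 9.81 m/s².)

a = g sin(θ) = 9.81 × sin(48°) = 9.81 × 0.7431 = 7.29 m/s²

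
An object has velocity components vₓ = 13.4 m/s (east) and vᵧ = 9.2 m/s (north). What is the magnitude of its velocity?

|v| = √(vₓ² + vᵧ²) = √(13.4² + 9.2²) = √(264.2) = 16.25 m/s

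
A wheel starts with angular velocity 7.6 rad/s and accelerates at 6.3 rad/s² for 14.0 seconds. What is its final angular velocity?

ω = ω₀ + αt = 7.6 + 6.3 × 14.0 = 95.8 rad/s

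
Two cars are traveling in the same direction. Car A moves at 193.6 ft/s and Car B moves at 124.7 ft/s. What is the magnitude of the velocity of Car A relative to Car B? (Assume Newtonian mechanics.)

v_rel = |v_A - v_B| = |193.6 - 124.7| = 68.9 ft/s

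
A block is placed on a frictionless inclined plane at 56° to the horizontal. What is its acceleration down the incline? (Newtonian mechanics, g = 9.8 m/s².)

a = g sin(θ) = 9.8 × sin(56°) = 9.8 × 0.829 = 8.12 m/s²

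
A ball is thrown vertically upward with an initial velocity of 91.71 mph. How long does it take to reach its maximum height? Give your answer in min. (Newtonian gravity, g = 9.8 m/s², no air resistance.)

v₀ = 91.71 mph × 0.44704 = 40.998 m/s
t_up = v₀ / g = 40.998 / 9.8 = 4.18347 s
t_up = 4.18347 s / 60.0 = 0.06972 min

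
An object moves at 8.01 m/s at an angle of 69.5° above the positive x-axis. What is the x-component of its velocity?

vₓ = v cos(θ) = 8.01 × cos(69.5°) = 2.81 m/s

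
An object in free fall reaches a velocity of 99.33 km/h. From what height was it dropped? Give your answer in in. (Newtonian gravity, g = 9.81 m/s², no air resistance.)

v = 99.33 km/h × 0.2777777777777778 = 27.5917 m/s
h = v² / (2g) = 27.5917² / (2 × 9.81) = 38.8023 m
h = 38.8023 m / 0.0254 = 1528 in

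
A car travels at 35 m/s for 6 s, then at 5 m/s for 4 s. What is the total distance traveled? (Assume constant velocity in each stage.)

d₁ = v₁t₁ = 35 × 6 = 210 m
d₂ = v₂t₂ = 5 × 4 = 20 m
d_total = 210 + 20 = 230 m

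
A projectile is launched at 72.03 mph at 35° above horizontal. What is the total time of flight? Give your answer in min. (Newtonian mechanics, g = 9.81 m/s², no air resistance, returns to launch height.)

v₀ = 72.03 mph × 0.44704 = 32.2003 m/s
T = 2 × v₀ × sin(θ) / g = 2 × 32.2003 × sin(35°) / 9.81 = 2 × 32.2003 × 0.573576 / 9.81 = 3.76541 s
T = 3.76541 s / 60.0 = 0.06276 min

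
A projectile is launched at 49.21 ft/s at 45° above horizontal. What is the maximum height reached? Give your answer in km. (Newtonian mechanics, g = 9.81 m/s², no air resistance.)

v₀ = 49.21 ft/s × 0.3048 = 14.9992 m/s
H = v₀² × sin²(θ) / (2g) = 14.9992² × sin(45°)² / (2 × 9.81) = 224.976 × 0.5 / 19.62 = 5.73333 m
H = 5.73333 m / 1000.0 = 0.005733 km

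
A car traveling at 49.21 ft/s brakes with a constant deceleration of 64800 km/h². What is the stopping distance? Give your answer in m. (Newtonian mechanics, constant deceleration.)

v₀ = 49.21 ft/s × 0.3048 = 14.9992 m/s
a = 64800 km/h² × 7.716049382716049e-05 = 5.0 m/s²
d = v₀² / (2a) = 14.9992² / (2 × 5.0) = 224.976 / 10.0 = 22.5 m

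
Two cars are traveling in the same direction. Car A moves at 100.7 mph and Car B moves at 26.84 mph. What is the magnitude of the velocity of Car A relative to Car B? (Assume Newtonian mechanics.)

v_rel = |v_A - v_B| = |100.7 - 26.84| = 73.86 mph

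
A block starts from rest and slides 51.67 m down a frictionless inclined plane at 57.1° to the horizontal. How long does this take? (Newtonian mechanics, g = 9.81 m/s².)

a = g sin(θ) = 9.81 × sin(57.1°) = 8.2367 m/s²
t = √(2d/a) = √(2 × 51.67 / 8.2367) = 3.54 s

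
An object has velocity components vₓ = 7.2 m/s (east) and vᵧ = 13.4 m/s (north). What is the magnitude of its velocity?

|v| = √(vₓ² + vᵧ²) = √(7.2² + 13.4²) = √(231.4) = 15.21 m/s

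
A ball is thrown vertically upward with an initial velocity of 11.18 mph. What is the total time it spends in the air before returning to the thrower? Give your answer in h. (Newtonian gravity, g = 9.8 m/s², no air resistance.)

v₀ = 11.18 mph × 0.44704 = 4.99791 m/s
t_total = 2 × v₀ / g = 2 × 4.99791 / 9.8 = 1.01998 s
t_total = 1.01998 s / 3600.0 = 0.0002833 h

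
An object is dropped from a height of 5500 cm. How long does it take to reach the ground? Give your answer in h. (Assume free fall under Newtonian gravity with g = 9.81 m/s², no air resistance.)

h = 5500 cm × 0.01 = 55.0 m
t = √(2h/g) = √(2 × 55.0 / 9.81) = 3.34859 s
t = 3.34859 s / 3600.0 = 0.0009302 h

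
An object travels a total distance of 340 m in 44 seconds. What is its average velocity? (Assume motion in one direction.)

v_avg = Δd / Δt = 340 / 44 = 7.73 m/s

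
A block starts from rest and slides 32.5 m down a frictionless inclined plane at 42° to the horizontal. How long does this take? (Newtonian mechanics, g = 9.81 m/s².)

a = g sin(θ) = 9.81 × sin(42°) = 6.5642 m/s²
t = √(2d/a) = √(2 × 32.5 / 6.5642) = 3.15 s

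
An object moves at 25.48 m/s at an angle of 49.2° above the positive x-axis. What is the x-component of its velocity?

vₓ = v cos(θ) = 25.48 × cos(49.2°) = 16.65 m/s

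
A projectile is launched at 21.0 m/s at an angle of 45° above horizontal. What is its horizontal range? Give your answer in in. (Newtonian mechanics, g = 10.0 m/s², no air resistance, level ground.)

R = v₀² × sin(2θ) / g = 21.0² × sin(2 × 45°) / 10.0 = 441.0 × 1.0 / 10.0 = 44.1 m
R = 44.1 m / 0.0254 = 1736 in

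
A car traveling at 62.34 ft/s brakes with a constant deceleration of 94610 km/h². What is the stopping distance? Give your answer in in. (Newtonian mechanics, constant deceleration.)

v₀ = 62.34 ft/s × 0.3048 = 19.0012 m/s
a = 94610 km/h² × 7.716049382716049e-05 = 7.30015 m/s²
d = v₀² / (2a) = 19.0012² / (2 × 7.30015) = 361.046 / 14.6003 = 24.7287 m
d = 24.7287 m / 0.0254 = 973.6 in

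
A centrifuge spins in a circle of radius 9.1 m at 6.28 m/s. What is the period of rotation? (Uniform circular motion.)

T = 2πr/v = 2π×9.1/6.28 = 9.1 s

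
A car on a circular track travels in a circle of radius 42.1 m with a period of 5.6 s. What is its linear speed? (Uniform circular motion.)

v = 2πr/T = 2π×42.1/5.6 = 47.24 m/s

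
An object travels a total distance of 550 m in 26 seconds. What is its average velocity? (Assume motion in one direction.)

v_avg = Δd / Δt = 550 / 26 = 21.15 m/s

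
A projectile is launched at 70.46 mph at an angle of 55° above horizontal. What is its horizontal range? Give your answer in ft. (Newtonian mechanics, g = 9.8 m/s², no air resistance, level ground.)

v₀ = 70.46 mph × 0.44704 = 31.4984 m/s
R = v₀² × sin(2θ) / g = 31.4984² × sin(2 × 55°) / 9.8 = 992.149 × 0.939693 / 9.8 = 95.1342 m
R = 95.1342 m / 0.3048 = 312.1 ft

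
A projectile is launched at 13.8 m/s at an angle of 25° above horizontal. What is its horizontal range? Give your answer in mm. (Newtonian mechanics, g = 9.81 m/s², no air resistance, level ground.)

R = v₀² × sin(2θ) / g = 13.8² × sin(2 × 25°) / 9.81 = 190.44 × 0.766044 / 9.81 = 14.8711 m
R = 14.8711 m / 0.001 = 14870 mm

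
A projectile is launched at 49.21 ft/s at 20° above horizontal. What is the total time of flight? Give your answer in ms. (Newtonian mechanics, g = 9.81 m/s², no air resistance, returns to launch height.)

v₀ = 49.21 ft/s × 0.3048 = 14.9992 m/s
T = 2 × v₀ × sin(θ) / g = 2 × 14.9992 × sin(20°) / 9.81 = 2 × 14.9992 × 0.34202 / 9.81 = 1.04588 s
T = 1.04588 s / 0.001 = 1046 ms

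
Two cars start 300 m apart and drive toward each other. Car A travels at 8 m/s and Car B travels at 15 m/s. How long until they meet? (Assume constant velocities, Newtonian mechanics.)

Combined speed: v_combined = 8 + 15 = 23 m/s
Time to meet: t = d/v_combined = 300/23 = 13.04 s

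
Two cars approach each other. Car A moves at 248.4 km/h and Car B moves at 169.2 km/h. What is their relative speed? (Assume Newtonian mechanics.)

v_rel = v_A + v_B = 248.4 + 169.2 = 417.6 km/h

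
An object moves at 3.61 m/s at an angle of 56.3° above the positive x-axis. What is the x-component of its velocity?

vₓ = v cos(θ) = 3.61 × cos(56.3°) = 2.0 m/s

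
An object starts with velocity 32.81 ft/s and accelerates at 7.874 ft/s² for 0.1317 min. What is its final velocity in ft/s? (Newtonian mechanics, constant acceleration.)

v₀ = 32.81 ft/s × 0.3048 = 10.0005 m/s
a = 7.874 ft/s² × 0.3048 = 2.4 m/s²
t = 0.1317 min × 60.0 = 7.902 s
v = v₀ + a × t = 10.0005 + 2.4 × 7.902 = 28.9653 m/s
v = 28.9653 m/s / 0.3048 = 95.03 ft/s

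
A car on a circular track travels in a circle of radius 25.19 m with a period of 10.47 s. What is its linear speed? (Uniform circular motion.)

v = 2πr/T = 2π×25.19/10.47 = 15.12 m/s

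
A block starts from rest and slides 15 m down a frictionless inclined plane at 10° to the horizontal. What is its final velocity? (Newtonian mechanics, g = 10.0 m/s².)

a = g sin(θ) = 10.0 × sin(10°) = 1.7365 m/s²
v = √(2ad) = √(2 × 1.7365 × 15) = 7.22 m/s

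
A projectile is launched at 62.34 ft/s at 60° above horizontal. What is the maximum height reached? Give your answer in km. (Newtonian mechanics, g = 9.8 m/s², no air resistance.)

v₀ = 62.34 ft/s × 0.3048 = 19.0012 m/s
H = v₀² × sin²(θ) / (2g) = 19.0012² × sin(60°)² / (2 × 9.8) = 361.046 × 0.75 / 19.6 = 13.8155 m
H = 13.8155 m / 1000.0 = 0.01382 km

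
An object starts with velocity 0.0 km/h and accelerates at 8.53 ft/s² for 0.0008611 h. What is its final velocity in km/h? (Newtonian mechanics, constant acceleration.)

v₀ = 0.0 km/h × 0.2777777777777778 = 0.0 m/s
a = 8.53 ft/s² × 0.3048 = 2.599944 m/s²
t = 0.0008611 h × 3600.0 = 3.09996 s
v = v₀ + a × t = 0.0 + 2.599944 × 3.09996 = 8.0597224 m/s
v = 8.0597224 m/s / 0.2777777777777778 = 29.02 km/h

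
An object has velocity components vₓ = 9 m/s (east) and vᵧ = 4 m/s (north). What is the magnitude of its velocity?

|v| = √(vₓ² + vᵧ²) = √(9² + 4²) = √(97) = 9.85 m/s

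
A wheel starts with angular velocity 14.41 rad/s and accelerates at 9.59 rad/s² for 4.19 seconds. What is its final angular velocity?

ω = ω₀ + αt = 14.41 + 9.59 × 4.19 = 54.59 rad/s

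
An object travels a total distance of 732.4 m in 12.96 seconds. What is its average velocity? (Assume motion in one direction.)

v_avg = Δd / Δt = 732.4 / 12.96 = 56.51 m/s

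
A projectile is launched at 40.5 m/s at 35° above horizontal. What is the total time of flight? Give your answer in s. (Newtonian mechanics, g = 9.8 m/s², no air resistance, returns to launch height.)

T = 2 × v₀ × sin(θ) / g = 2 × 40.5 × sin(35°) / 9.8 = 2 × 40.5 × 0.573576 / 9.8 = 4.741 s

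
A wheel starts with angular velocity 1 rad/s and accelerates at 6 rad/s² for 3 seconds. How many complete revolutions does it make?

θ = ω₀t + ½αt² = 1×3 + ½×6×3² = 30.0 rad
Total revolutions = θ/(2π) = 30.0/(2π) = 4.77
Complete revolutions = ⌊4.77⌋ = 4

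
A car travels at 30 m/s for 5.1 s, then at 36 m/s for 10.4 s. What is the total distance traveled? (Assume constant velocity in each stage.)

d₁ = v₁t₁ = 30 × 5.1 = 153.0 m
d₂ = v₂t₂ = 36 × 10.4 = 374.4 m
d_total = 153.0 + 374.4 = 527.4 m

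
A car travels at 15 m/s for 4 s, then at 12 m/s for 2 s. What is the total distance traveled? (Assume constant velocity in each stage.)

d₁ = v₁t₁ = 15 × 4 = 60 m
d₂ = v₂t₂ = 12 × 2 = 24 m
d_total = 60 + 24 = 84 m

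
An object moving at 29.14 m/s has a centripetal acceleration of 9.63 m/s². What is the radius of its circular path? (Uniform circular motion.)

r = v²/a_c = 29.14²/9.63 = 88.18 m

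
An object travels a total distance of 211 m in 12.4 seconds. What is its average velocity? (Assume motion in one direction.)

v_avg = Δd / Δt = 211 / 12.4 = 17.02 m/s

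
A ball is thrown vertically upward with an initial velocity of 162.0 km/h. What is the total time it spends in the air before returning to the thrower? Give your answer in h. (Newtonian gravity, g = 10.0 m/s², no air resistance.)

v₀ = 162.0 km/h × 0.2777777777777778 = 45.0 m/s
t_total = 2 × v₀ / g = 2 × 45.0 / 10.0 = 9.0 s
t_total = 9.0 s / 3600.0 = 0.0025 h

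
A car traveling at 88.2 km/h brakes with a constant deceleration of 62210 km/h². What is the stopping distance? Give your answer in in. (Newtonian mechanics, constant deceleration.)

v₀ = 88.2 km/h × 0.2777777777777778 = 24.5 m/s
a = 62210 km/h² × 7.716049382716049e-05 = 4.80015 m/s²
d = v₀² / (2a) = 24.5² / (2 × 4.80015) = 600.25 / 9.6003 = 62.5241 m
d = 62.5241 m / 0.0254 = 2462 in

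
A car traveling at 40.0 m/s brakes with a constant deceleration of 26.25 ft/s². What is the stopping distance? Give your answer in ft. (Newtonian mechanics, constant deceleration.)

a = 26.25 ft/s² × 0.3048 = 8.001 m/s²
d = v₀² / (2a) = 40.0² / (2 × 8.001) = 1600.0 / 16.002 = 99.9875 m
d = 99.9875 m / 0.3048 = 328.0 ft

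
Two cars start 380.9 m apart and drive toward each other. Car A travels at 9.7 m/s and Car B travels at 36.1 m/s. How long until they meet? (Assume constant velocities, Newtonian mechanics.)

Combined speed: v_combined = 9.7 + 36.1 = 45.8 m/s
Time to meet: t = d/v_combined = 380.9/45.8 = 8.32 s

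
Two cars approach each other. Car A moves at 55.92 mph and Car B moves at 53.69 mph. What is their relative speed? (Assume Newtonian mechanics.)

v_rel = v_A + v_B = 55.92 + 53.69 = 109.61 mph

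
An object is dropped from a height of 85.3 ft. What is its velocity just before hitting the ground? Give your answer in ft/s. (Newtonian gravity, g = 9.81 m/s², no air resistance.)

h = 85.3 ft × 0.3048 = 25.9994 m
v = √(2gh) = √(2 × 9.81 × 25.9994) = 22.5856 m/s
v = 22.5856 m/s / 0.3048 = 74.1 ft/s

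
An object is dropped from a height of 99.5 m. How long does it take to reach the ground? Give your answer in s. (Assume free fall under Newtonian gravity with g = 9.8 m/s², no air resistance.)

t = √(2h/g) = √(2 × 99.5 / 9.8) = 4.506 s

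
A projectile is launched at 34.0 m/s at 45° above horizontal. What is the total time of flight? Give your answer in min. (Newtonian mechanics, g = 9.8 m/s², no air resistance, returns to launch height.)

T = 2 × v₀ × sin(θ) / g = 2 × 34.0 × sin(45°) / 9.8 = 2 × 34.0 × 0.707107 / 9.8 = 4.90646 s
T = 4.90646 s / 60.0 = 0.08177 min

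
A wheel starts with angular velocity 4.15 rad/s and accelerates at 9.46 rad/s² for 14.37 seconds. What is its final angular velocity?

ω = ω₀ + αt = 4.15 + 9.46 × 14.37 = 140.09 rad/s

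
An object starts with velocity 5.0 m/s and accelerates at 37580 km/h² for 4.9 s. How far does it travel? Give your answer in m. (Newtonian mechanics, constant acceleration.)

a = 37580 km/h² × 7.716049382716049e-05 = 2.89969 m/s²
d = v₀ × t + ½ × a × t² = 5.0 × 4.9 + 0.5 × 2.89969 × 4.9² = 59.31 m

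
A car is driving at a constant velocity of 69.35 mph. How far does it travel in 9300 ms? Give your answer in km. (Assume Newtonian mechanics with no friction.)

v = 69.35 mph × 0.44704 = 31.0022 m/s
t = 9300 ms × 0.001 = 9.3 s
d = v × t = 31.0022 × 9.3 = 288.32 m
d = 288.32 m / 1000.0 = 0.2883 km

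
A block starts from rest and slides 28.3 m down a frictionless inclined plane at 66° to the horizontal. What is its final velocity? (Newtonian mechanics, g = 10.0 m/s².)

a = g sin(θ) = 10.0 × sin(66°) = 9.1355 m/s²
v = √(2ad) = √(2 × 9.1355 × 28.3) = 22.74 m/s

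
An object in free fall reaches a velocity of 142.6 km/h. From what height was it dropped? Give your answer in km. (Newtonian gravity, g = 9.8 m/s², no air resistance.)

v = 142.6 km/h × 0.2777777777777778 = 39.6111 m/s
h = v² / (2g) = 39.6111² / (2 × 9.8) = 80.053 m
h = 80.053 m / 1000.0 = 0.08005 km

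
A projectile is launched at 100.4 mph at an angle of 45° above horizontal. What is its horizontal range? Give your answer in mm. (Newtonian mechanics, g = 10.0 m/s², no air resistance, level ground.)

v₀ = 100.4 mph × 0.44704 = 44.8828 m/s
R = v₀² × sin(2θ) / g = 44.8828² × sin(2 × 45°) / 10.0 = 2014.47 × 1.0 / 10.0 = 201.447 m
R = 201.447 m / 0.001 = 201400 mm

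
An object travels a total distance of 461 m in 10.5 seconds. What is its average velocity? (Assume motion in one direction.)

v_avg = Δd / Δt = 461 / 10.5 = 43.9 m/s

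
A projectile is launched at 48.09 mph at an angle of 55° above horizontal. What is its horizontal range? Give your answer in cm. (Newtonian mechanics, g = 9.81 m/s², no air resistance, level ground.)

v₀ = 48.09 mph × 0.44704 = 21.4982 m/s
R = v₀² × sin(2θ) / g = 21.4982² × sin(2 × 55°) / 9.81 = 462.173 × 0.939693 / 9.81 = 44.2712 m
R = 44.2712 m / 0.01 = 4427 cm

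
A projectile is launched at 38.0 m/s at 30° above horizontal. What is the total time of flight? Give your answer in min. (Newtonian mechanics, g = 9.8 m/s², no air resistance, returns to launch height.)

T = 2 × v₀ × sin(θ) / g = 2 × 38.0 × sin(30°) / 9.8 = 2 × 38.0 × 0.5 / 9.8 = 3.87755 s
T = 3.87755 s / 60.0 = 0.06463 min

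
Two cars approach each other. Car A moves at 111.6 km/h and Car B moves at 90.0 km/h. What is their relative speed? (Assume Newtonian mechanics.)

v_rel = v_A + v_B = 111.6 + 90.0 = 201.6 km/h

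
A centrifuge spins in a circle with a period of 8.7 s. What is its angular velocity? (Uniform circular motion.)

ω = 2π/T = 2π/8.7 = 0.7222 rad/s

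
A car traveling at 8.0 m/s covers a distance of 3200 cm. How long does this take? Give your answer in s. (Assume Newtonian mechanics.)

d = 3200 cm × 0.01 = 32.0 m
t = d / v = 32.0 / 8.0 = 4.0 s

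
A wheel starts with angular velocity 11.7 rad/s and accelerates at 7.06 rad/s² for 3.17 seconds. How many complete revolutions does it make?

θ = ω₀t + ½αt² = 11.7×3.17 + ½×7.06×3.17² = 72.561617 rad
Total revolutions = θ/(2π) = 72.561617/(2π) = 11.55
Complete revolutions = ⌊11.55⌋ = 11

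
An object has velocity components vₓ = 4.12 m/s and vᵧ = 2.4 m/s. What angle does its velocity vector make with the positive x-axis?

θ = arctan(vᵧ/vₓ) = arctan(2.4/4.12) = 30.22°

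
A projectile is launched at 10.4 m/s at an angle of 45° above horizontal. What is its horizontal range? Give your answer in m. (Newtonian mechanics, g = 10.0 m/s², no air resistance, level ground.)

R = v₀² × sin(2θ) / g = 10.4² × sin(2 × 45°) / 10.0 = 108.16 × 1.0 / 10.0 = 10.82 m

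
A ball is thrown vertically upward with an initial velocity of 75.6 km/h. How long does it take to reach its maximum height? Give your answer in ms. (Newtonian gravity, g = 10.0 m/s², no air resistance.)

v₀ = 75.6 km/h × 0.2777777777777778 = 21.0 m/s
t_up = v₀ / g = 21.0 / 10.0 = 2.1 s
t_up = 2.1 s / 0.001 = 2100 ms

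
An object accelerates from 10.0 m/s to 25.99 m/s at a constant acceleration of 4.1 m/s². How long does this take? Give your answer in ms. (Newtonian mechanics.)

t = (v - v₀) / a = (25.99 - 10.0) / 4.1 = 3.9 s
t = 3.9 s / 0.001 = 3900 ms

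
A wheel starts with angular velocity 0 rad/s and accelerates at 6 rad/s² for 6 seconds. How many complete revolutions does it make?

θ = ω₀t + ½αt² = 0×6 + ½×6×6² = 108.0 rad
Total revolutions = θ/(2π) = 108.0/(2π) = 17.19
Complete revolutions = ⌊17.19⌋ = 17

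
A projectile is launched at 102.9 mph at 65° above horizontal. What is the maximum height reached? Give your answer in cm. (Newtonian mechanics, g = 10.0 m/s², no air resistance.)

v₀ = 102.9 mph × 0.44704 = 46.0004 m/s
H = v₀² × sin²(θ) / (2g) = 46.0004² × sin(65°)² / (2 × 10.0) = 2116.04 × 0.821394 / 20.0 = 86.9051 m
H = 86.9051 m / 0.01 = 8691 cm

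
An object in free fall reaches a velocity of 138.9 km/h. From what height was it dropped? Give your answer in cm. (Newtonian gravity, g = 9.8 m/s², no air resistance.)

v = 138.9 km/h × 0.2777777777777778 = 38.5833 m/s
h = v² / (2g) = 38.5833² / (2 × 9.8) = 75.9526 m
h = 75.9526 m / 0.01 = 7595 cm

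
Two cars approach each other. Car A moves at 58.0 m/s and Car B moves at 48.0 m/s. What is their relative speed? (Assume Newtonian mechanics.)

v_rel = v_A + v_B = 58.0 + 48.0 = 106.0 m/s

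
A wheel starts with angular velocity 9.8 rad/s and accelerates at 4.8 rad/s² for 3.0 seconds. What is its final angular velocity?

ω = ω₀ + αt = 9.8 + 4.8 × 3.0 = 24.2 rad/s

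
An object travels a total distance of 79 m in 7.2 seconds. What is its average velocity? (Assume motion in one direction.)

v_avg = Δd / Δt = 79 / 7.2 = 10.97 m/s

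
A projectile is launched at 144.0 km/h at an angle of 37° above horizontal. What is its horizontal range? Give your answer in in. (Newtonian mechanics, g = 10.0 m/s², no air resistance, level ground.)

v₀ = 144.0 km/h × 0.2777777777777778 = 40.0 m/s
R = v₀² × sin(2θ) / g = 40.0² × sin(2 × 37°) / 10.0 = 1600.0 × 0.961262 / 10.0 = 153.802 m
R = 153.802 m / 0.0254 = 6055 in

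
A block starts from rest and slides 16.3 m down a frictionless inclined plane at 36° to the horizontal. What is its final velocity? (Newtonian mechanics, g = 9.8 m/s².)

a = g sin(θ) = 9.8 × sin(36°) = 5.7603 m/s²
v = √(2ad) = √(2 × 5.7603 × 16.3) = 13.7 m/s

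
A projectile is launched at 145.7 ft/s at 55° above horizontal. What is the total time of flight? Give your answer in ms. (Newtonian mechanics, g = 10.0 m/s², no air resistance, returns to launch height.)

v₀ = 145.7 ft/s × 0.3048 = 44.4094 m/s
T = 2 × v₀ × sin(θ) / g = 2 × 44.4094 × sin(55°) / 10.0 = 2 × 44.4094 × 0.819152 / 10.0 = 7.27561 s
T = 7.27561 s / 0.001 = 7276 ms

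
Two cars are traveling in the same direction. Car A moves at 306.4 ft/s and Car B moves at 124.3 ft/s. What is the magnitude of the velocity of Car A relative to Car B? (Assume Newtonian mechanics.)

v_rel = |v_A - v_B| = |306.4 - 124.3| = 182.1 ft/s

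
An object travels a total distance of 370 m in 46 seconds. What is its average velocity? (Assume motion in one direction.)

v_avg = Δd / Δt = 370 / 46 = 8.04 m/s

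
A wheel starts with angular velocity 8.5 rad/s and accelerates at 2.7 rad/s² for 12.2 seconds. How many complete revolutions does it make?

θ = ω₀t + ½αt² = 8.5×12.2 + ½×2.7×12.2² = 304.634 rad
Total revolutions = θ/(2π) = 304.634/(2π) = 48.48
Complete revolutions = ⌊48.48⌋ = 48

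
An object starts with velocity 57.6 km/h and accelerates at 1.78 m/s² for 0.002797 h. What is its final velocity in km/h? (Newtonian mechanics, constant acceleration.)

v₀ = 57.6 km/h × 0.2777777777777778 = 16.0 m/s
t = 0.002797 h × 3600.0 = 10.0692 s
v = v₀ + a × t = 16.0 + 1.78 × 10.0692 = 33.9232 m/s
v = 33.9232 m/s / 0.2777777777777778 = 122.1 km/h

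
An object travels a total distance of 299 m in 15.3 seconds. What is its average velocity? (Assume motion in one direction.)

v_avg = Δd / Δt = 299 / 15.3 = 19.54 m/s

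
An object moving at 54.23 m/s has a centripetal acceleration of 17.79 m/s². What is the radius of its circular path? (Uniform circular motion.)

r = v²/a_c = 54.23²/17.79 = 165.31 m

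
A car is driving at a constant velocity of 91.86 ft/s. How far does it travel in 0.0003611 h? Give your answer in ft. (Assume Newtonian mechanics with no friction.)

v = 91.86 ft/s × 0.3048 = 27.9989 m/s
t = 0.0003611 h × 3600.0 = 1.29996 s
d = v × t = 27.9989 × 1.29996 = 36.3975 m
d = 36.3975 m / 0.3048 = 119.4 ft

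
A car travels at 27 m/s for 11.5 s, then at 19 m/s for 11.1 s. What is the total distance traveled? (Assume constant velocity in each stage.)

d₁ = v₁t₁ = 27 × 11.5 = 310.5 m
d₂ = v₂t₂ = 19 × 11.1 = 210.9 m
d_total = 310.5 + 210.9 = 521.4 m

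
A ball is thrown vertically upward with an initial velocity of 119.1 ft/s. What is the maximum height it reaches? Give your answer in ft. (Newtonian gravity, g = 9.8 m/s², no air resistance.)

v₀ = 119.1 ft/s × 0.3048 = 36.3017 m/s
h_max = v₀² / (2g) = 36.3017² / (2 × 9.8) = 1317.81 / 19.6 = 67.2352 m
h_max = 67.2352 m / 0.3048 = 220.6 ft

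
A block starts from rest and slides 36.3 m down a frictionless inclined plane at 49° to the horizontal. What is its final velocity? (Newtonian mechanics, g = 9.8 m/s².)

a = g sin(θ) = 9.8 × sin(49°) = 7.3962 m/s²
v = √(2ad) = √(2 × 7.3962 × 36.3) = 23.17 m/s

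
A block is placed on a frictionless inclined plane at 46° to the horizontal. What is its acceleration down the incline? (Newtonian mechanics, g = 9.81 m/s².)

a = g sin(θ) = 9.81 × sin(46°) = 9.81 × 0.7193 = 7.06 m/s²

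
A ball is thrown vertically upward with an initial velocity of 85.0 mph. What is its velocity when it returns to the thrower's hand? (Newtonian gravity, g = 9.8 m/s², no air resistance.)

By conservation of energy (no air resistance), the ball returns to the throw height with the same speed as launch, but directed downward.
|v_ground| = v₀ = 85.0 mph
v_ground = 85.0 mph (downward)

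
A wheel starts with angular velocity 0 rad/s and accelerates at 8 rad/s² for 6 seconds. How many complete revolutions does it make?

θ = ω₀t + ½αt² = 0×6 + ½×8×6² = 144.0 rad
Total revolutions = θ/(2π) = 144.0/(2π) = 22.92
Complete revolutions = ⌊22.92⌋ = 22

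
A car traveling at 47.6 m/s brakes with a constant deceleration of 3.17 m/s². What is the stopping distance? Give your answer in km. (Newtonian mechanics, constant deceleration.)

d = v₀² / (2a) = 47.6² / (2 × 3.17) = 2265.76 / 6.34 = 357.375 m
d = 357.375 m / 1000.0 = 0.3574 km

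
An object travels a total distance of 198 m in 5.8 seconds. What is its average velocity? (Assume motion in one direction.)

v_avg = Δd / Δt = 198 / 5.8 = 34.14 m/s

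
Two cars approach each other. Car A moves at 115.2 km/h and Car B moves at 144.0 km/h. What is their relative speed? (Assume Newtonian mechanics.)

v_rel = v_A + v_B = 115.2 + 144.0 = 259.2 km/h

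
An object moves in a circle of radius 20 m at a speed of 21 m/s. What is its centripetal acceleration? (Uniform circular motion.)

a_c = v²/r = 21²/20 = 441/20 = 22.05 m/s²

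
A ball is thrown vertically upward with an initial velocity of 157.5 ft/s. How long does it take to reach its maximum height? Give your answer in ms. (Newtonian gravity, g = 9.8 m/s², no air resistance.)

v₀ = 157.5 ft/s × 0.3048 = 48.006 m/s
t_up = v₀ / g = 48.006 / 9.8 = 4.89857 s
t_up = 4.89857 s / 0.001 = 4899 ms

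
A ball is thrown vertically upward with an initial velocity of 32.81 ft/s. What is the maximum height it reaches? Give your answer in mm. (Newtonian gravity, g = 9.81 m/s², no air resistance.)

v₀ = 32.81 ft/s × 0.3048 = 10.0005 m/s
h_max = v₀² / (2g) = 10.0005² / (2 × 9.81) = 100.01 / 19.62 = 5.09735 m
h_max = 5.09735 m / 0.001 = 5097 mm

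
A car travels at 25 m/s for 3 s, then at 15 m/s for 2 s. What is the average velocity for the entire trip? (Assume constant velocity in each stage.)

d₁ = v₁t₁ = 25 × 3 = 75 m
d₂ = v₂t₂ = 15 × 2 = 30 m
d_total = 105 m, t_total = 5 s
v_avg = d_total/t_total = 105/5 = 21.0 m/s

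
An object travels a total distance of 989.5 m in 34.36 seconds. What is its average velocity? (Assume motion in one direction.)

v_avg = Δd / Δt = 989.5 / 34.36 = 28.8 m/s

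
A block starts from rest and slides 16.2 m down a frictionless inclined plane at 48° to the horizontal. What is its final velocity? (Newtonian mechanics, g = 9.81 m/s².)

a = g sin(θ) = 9.81 × sin(48°) = 7.2903 m/s²
v = √(2ad) = √(2 × 7.2903 × 16.2) = 15.37 m/s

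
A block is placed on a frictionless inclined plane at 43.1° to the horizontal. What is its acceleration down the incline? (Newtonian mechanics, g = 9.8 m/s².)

a = g sin(θ) = 9.8 × sin(43.1°) = 9.8 × 0.6833 = 6.7 m/s²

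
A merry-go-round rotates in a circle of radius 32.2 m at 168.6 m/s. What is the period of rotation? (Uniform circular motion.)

T = 2πr/v = 2π×32.2/168.6 = 1.2 s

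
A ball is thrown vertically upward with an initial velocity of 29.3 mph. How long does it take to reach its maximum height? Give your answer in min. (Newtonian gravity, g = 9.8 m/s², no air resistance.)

v₀ = 29.3 mph × 0.44704 = 13.0983 m/s
t_up = v₀ / g = 13.0983 / 9.8 = 1.33656 s
t_up = 1.33656 s / 60.0 = 0.02228 min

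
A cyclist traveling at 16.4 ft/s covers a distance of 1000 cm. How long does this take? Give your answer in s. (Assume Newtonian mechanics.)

d = 1000 cm × 0.01 = 10.0 m
v = 16.4 ft/s × 0.3048 = 4.99872 m/s
t = d / v = 10.0 / 4.99872 = 2.001 s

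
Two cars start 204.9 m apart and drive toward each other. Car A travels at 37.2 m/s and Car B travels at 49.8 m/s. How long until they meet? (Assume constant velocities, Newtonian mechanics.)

Combined speed: v_combined = 37.2 + 49.8 = 87.0 m/s
Time to meet: t = d/v_combined = 204.9/87.0 = 2.36 s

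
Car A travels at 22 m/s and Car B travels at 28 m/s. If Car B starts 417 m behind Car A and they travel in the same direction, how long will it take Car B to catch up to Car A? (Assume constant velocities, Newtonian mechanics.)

Relative speed: v_rel = 28 - 22 = 6 m/s
Time to catch: t = d₀/v_rel = 417/6 = 69.5 s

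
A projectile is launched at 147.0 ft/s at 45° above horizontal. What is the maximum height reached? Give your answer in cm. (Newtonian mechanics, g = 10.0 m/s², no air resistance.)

v₀ = 147.0 ft/s × 0.3048 = 44.8056 m/s
H = v₀² × sin²(θ) / (2g) = 44.8056² × sin(45°)² / (2 × 10.0) = 2007.54 × 0.5 / 20.0 = 50.1885 m
H = 50.1885 m / 0.01 = 5019 cm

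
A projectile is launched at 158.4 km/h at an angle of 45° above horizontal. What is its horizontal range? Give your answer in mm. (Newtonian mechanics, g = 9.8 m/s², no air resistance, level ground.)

v₀ = 158.4 km/h × 0.2777777777777778 = 44.0 m/s
R = v₀² × sin(2θ) / g = 44.0² × sin(2 × 45°) / 9.8 = 1936.0 × 1.0 / 9.8 = 197.551 m
R = 197.551 m / 0.001 = 197600 mm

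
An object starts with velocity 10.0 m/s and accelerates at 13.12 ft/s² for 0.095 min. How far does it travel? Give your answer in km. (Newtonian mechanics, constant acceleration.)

a = 13.12 ft/s² × 0.3048 = 3.99898 m/s²
t = 0.095 min × 60.0 = 5.7 s
d = v₀ × t + ½ × a × t² = 10.0 × 5.7 + 0.5 × 3.99898 × 5.7² = 121.963 m
d = 121.963 m / 1000.0 = 0.122 km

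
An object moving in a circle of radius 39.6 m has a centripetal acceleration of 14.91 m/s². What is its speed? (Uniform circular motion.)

v = √(a_c × r) = √(14.91 × 39.6) = 24.3 m/s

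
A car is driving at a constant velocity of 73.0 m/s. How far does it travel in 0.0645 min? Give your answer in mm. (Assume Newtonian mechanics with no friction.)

t = 0.0645 min × 60.0 = 3.87 s
d = v × t = 73.0 × 3.87 = 282.51 m
d = 282.51 m / 0.001 = 282500 mm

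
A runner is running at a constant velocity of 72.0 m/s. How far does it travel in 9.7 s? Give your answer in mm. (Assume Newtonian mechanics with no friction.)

d = v × t = 72.0 × 9.7 = 698.4 m
d = 698.4 m / 0.001 = 698400 mm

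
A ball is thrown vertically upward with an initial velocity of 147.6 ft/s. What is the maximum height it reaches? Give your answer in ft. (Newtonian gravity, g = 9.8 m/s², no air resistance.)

v₀ = 147.6 ft/s × 0.3048 = 44.9885 m/s
h_max = v₀² / (2g) = 44.9885² / (2 × 9.8) = 2023.97 / 19.6 = 103.264 m
h_max = 103.264 m / 0.3048 = 338.8 ft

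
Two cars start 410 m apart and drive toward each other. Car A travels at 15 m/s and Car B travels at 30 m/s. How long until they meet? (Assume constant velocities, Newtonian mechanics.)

Combined speed: v_combined = 15 + 30 = 45 m/s
Time to meet: t = d/v_combined = 410/45 = 9.11 s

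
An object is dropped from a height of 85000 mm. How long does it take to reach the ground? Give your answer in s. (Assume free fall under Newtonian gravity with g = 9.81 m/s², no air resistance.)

h = 85000 mm × 0.001 = 85.0 m
t = √(2h/g) = √(2 × 85.0 / 9.81) = 4.163 s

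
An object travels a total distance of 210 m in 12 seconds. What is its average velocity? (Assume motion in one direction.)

v_avg = Δd / Δt = 210 / 12 = 17.5 m/s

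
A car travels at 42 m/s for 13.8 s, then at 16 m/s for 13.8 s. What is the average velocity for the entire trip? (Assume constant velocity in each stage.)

d₁ = v₁t₁ = 42 × 13.8 = 579.6 m
d₂ = v₂t₂ = 16 × 13.8 = 220.8 m
d_total = 800.4 m, t_total = 27.6 s
v_avg = d_total/t_total = 800.4/27.6 = 29.0 m/s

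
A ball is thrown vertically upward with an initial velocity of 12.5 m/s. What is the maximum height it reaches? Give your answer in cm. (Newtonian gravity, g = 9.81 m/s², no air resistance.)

h_max = v₀² / (2g) = 12.5² / (2 × 9.81) = 156.25 / 19.62 = 7.96381 m
h_max = 7.96381 m / 0.01 = 796.4 cm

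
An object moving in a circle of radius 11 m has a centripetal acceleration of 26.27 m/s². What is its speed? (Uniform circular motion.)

v = √(a_c × r) = √(26.27 × 11) = 17.0 m/s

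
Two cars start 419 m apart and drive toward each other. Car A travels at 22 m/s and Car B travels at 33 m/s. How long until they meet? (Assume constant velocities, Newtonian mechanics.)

Combined speed: v_combined = 22 + 33 = 55 m/s
Time to meet: t = d/v_combined = 419/55 = 7.62 s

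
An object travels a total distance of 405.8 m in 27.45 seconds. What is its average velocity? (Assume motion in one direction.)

v_avg = Δd / Δt = 405.8 / 27.45 = 14.78 m/s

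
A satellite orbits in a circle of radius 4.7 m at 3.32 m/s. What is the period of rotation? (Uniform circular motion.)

T = 2πr/v = 2π×4.7/3.32 = 8.89 s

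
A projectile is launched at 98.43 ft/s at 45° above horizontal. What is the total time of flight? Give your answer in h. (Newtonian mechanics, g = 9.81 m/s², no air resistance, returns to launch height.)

v₀ = 98.43 ft/s × 0.3048 = 30.0015 m/s
T = 2 × v₀ × sin(θ) / g = 2 × 30.0015 × sin(45°) / 9.81 = 2 × 30.0015 × 0.707107 / 9.81 = 4.32503 s
T = 4.32503 s / 3600.0 = 0.001201 h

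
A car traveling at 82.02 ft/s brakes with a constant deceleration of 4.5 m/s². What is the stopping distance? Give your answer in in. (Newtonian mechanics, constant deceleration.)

v₀ = 82.02 ft/s × 0.3048 = 24.9997 m/s
d = v₀² / (2a) = 24.9997² / (2 × 4.5) = 624.985 / 9.0 = 69.4428 m
d = 69.4428 m / 0.0254 = 2734 in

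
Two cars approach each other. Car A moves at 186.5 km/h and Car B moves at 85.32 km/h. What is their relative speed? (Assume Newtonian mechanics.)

v_rel = v_A + v_B = 186.5 + 85.32 = 271.82 km/h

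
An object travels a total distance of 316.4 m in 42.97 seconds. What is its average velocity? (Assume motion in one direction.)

v_avg = Δd / Δt = 316.4 / 42.97 = 7.36 m/s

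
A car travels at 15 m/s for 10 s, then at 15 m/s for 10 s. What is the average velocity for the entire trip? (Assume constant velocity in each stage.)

d₁ = v₁t₁ = 15 × 10 = 150 m
d₂ = v₂t₂ = 15 × 10 = 150 m
d_total = 300 m, t_total = 20 s
v_avg = d_total/t_total = 300/20 = 15.0 m/s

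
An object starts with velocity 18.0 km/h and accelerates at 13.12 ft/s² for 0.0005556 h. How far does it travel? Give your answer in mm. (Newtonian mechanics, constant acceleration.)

v₀ = 18.0 km/h × 0.2777777777777778 = 5.0 m/s
a = 13.12 ft/s² × 0.3048 = 3.99898 m/s²
t = 0.0005556 h × 3600.0 = 2.00016 s
d = v₀ × t + ½ × a × t² = 5.0 × 2.00016 + 0.5 × 3.99898 × 2.00016² = 18.0 m
d = 18.0 m / 0.001 = 18000 mm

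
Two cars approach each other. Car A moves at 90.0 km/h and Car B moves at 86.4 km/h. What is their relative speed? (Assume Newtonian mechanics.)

v_rel = v_A + v_B = 90.0 + 86.4 = 176.4 km/h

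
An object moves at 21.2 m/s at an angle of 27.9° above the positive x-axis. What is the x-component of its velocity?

vₓ = v cos(θ) = 21.2 × cos(27.9°) = 18.74 m/s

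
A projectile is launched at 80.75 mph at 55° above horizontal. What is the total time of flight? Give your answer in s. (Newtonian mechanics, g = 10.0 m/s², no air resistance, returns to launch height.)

v₀ = 80.75 mph × 0.44704 = 36.0985 m/s
T = 2 × v₀ × sin(θ) / g = 2 × 36.0985 × sin(55°) / 10.0 = 2 × 36.0985 × 0.819152 / 10.0 = 5.914 s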